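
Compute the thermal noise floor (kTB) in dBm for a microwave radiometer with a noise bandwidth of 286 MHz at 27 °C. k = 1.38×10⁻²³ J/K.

T = 27 °C + 273.15 = 300.15 K
P_n = kTB = 1.38×10⁻²³ × 300.15 × 2.86×10⁸ = 1.18×10⁻¹² W
In dBm: 10 log₁₀(1.18×10⁻¹² / 10⁻³) = −89.3 dBm

−89.3 dBm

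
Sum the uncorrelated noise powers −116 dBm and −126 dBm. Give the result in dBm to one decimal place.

Convert to linear, add, convert back:
P₁ = 2.51×10⁻¹⁵ W, P₂ = 2.51×10⁻¹⁶ W
P_tot = 2.76×10⁻¹⁵ W → 10 log₁₀(P_tot / 10⁻³) = −115.6 dBm

−115.6 dBm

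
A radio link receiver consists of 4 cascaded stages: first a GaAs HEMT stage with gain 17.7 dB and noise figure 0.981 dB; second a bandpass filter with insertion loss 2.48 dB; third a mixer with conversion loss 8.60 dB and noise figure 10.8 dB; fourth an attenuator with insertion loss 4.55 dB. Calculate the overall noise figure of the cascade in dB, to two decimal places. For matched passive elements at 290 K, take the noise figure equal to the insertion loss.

Convert to linear (a loss of L dB is a gain of −L dB): F_i = 10^(NF_i/10), G_i = 10^(G_i,dB/10)
  Stage 1: F_1 = 10^(0.981/10) = 1.253, G_1 = 10^(17.7/10) = 58.88
  Stage 2: F_2 = 10^(2.48/10) = 1.770, G_2 = 10^(−2.48/10) = 0.5649
  Stage 3: F_3 = 10^(10.8/10) = 12.02, G_3 = 10^(−8.60/10) = 0.1380
  Stage 4: F_4 = 10^(4.55/10) = 2.851, G_4 = 10^(−4.55/10) = 0.3508
Friis cascade:
  F = 1.253 + (1.770 − 1)/58.88 + (12.02 − 1)/33.27 + (2.851 − 1)/4.592 = 2.001
NF = 10 log₁₀(2.001) = 3.01 dB

3.01 dB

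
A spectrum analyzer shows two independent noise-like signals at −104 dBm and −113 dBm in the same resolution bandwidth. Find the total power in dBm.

−103.5 dBm

Convert to linear, add, convert back:
P₁ = 3.98×10⁻¹⁴ W, P₂ = 5.01×10⁻¹⁵ W
P_tot = 4.48×10⁻¹⁴ W → 10 log₁₀(P_tot / 10⁻³) = −103.5 dBm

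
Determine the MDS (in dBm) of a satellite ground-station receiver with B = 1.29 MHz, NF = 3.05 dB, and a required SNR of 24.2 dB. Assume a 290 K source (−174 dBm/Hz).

−85.6 dBm

Sensitivity = −174 + 10 log₁₀(B) + NF + SNR_min
= −174 + 61.11 + 3.05 + 24.2
= −85.64 dBm → −85.6 dBm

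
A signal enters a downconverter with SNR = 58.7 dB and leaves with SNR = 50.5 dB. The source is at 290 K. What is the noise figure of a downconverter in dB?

8.2 dB

NF (dB) = SNR_in(dB) − SNR_out(dB) when the source is at T₀
NF = 58.7 − 50.5 = 8.2 dB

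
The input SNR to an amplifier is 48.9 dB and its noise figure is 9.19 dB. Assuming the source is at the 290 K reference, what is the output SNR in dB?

39.71 dB

By definition F = SNR_in/SNR_out, so in dB: SNR_out = SNR_in − NF
SNR_out = 48.9 − 9.19 = 39.71 dB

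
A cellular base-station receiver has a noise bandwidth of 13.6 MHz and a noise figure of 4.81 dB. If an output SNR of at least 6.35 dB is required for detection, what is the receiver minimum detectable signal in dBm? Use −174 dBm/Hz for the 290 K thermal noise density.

−91.5 dBm

Sensitivity = −174 + 10 log₁₀(B) + NF + SNR_min
= −174 + 71.34 + 4.81 + 6.35
= −91.50 dBm → −91.5 dBm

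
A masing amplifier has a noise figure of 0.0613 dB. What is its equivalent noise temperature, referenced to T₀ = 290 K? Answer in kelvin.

F = 10^(0.0613/10) = 1.01421
T_e = (F − 1)·T₀ = (1.01421 − 1) × 290 = 4.12 K

4.12 K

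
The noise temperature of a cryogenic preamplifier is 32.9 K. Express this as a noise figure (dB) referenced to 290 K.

0.467 dB

F = 1 + T_e/T₀ = 1 + 32.9/290 = 1.11345
NF = 10 log₁₀(1.11345) = 0.467 dB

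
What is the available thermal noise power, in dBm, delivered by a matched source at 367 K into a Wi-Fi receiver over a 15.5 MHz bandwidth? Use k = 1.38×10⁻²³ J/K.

−101.1 dBm

P_n = kTB = 1.38×10⁻²³ × 367 × 1.55×10⁷ = 7.85×10⁻¹⁴ W
In dBm: 10 log₁₀(7.85×10⁻¹⁴ / 10⁻³) = −101.1 dBm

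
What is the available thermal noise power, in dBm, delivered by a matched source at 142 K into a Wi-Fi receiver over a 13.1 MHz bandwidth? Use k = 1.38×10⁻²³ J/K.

−105.9 dBm

P_n = kTB = 1.38×10⁻²³ × 142 × 1.31×10⁷ = 2.57×10⁻¹⁴ W
In dBm: 10 log₁₀(2.57×10⁻¹⁴ / 10⁻³) = −105.9 dBm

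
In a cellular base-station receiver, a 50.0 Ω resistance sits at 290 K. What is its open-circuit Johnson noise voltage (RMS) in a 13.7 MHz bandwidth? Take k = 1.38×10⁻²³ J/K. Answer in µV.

V_n = √(4kTRB)
4kTRB = 4 × 1.38×10⁻²³ × 290 × 5.00×10¹ × 1.37×10⁷ = 1.10×10⁻¹¹ V²
V_n = √(1.10×10⁻¹¹) = 3.31×10⁻⁶ V = 3.31 µV

3.31 µV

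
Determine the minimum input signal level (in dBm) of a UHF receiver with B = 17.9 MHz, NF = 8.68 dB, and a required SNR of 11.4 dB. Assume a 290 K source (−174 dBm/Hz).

Sensitivity = −174 + 10 log₁₀(B) + NF + SNR_min
= −174 + 72.53 + 8.68 + 11.4
= −81.39 dBm → −81.4 dBm

−81.4 dBm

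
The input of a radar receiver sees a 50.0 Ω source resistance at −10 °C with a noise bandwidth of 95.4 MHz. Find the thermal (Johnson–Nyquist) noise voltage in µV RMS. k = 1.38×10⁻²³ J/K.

8.32 µV

T = −10 °C + 273.15 = 263.15 K
V_n = √(4kTRB)
4kTRB = 4 × 1.38×10⁻²³ × 263.15 × 5.00×10¹ × 9.54×10⁷ = 6.93×10⁻¹¹ V²
V_n = √(6.93×10⁻¹¹) = 8.32×10⁻⁶ V = 8.32 µV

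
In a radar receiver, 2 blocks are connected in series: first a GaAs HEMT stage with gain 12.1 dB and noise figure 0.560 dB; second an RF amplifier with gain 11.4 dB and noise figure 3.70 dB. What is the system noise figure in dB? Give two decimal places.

0.87 dB

Convert to linear (a loss of L dB is a gain of −L dB): F_i = 10^(NF_i/10), G_i = 10^(G_i,dB/10)
  Stage 1: F_1 = 10^(0.560/10) = 1.138, G_1 = 10^(12.1/10) = 16.22
  Stage 2: F_2 = 10^(3.70/10) = 2.344, G_2 = 10^(11.4/10) = 13.80
Friis cascade:
  F = 1.138 + (2.344 − 1)/16.22 = 1.221
NF = 10 log₁₀(1.221) = 0.87 dB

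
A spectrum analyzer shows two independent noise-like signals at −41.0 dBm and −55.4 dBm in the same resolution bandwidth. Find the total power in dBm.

−40.8 dBm

Convert to linear, add, convert back:
P₁ = 7.94×10⁻⁸ W, P₂ = 2.88×10⁻⁹ W
P_tot = 8.23×10⁻⁸ W → 10 log₁₀(P_tot / 10⁻³) = −40.8 dBm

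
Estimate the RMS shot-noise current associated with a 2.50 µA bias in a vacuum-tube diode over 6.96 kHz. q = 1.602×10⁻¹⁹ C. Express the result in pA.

74.7 pA

I_n = √(2qI·B)
2qI·B = 2 × 1.602×10⁻¹⁹ × 2.50×10⁻⁶ × 6.96×10³ = 5.57×10⁻²¹ A²
I_n = √(5.57×10⁻²¹) = 7.47×10⁻¹¹ A = 74.7 pA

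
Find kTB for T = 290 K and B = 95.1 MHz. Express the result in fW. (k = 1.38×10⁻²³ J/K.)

381 fW

P_n = kTB = 1.38×10⁻²³ × 290 × 9.51×10⁷ = 3.81×10⁻¹³ W = 381 fW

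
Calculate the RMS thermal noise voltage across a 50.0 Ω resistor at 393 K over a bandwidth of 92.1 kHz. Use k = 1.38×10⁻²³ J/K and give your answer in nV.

V_n = √(4kTRB)
4kTRB = 4 × 1.38×10⁻²³ × 393 × 5.00×10¹ × 9.21×10⁴ = 9.99×10⁻¹⁴ V²
V_n = √(9.99×10⁻¹⁴) = 3.16×10⁻⁷ V = 316 nV

316 nV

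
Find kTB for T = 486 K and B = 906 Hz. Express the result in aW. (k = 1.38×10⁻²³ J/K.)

P_n = kTB = 1.38×10⁻²³ × 486 × 9.06×10² = 6.08×10⁻¹⁸ W = 6.08 aW

6.08 aW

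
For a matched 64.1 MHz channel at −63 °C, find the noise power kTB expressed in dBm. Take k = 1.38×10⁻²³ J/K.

T = −63 °C + 273.15 = 210.15 K
P_n = kTB = 1.38×10⁻²³ × 210.15 × 6.41×10⁷ = 1.86×10⁻¹³ W
In dBm: 10 log₁₀(1.86×10⁻¹³ / 10⁻³) = −97.3 dBm

−97.3 dBm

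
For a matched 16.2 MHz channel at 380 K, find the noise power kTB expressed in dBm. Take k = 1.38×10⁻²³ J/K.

P_n = kTB = 1.38×10⁻²³ × 380 × 1.62×10⁷ = 8.50×10⁻¹⁴ W
In dBm: 10 log₁₀(8.50×10⁻¹⁴ / 10⁻³) = −100.7 dBm

−100.7 dBm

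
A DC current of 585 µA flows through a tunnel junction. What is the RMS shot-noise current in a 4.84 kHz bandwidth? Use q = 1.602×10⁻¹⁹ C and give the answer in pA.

I_n = √(2qI·B)
2qI·B = 2 × 1.602×10⁻¹⁹ × 5.85×10⁻⁴ × 4.84×10³ = 9.07×10⁻¹⁹ A²
I_n = √(9.07×10⁻¹⁹) = 9.52×10⁻¹⁰ A = 952 pA

952 pA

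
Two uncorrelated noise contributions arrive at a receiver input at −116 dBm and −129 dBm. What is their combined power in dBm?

Convert to linear, add, convert back:
P₁ = 2.51×10⁻¹⁵ W, P₂ = 1.26×10⁻¹⁶ W
P_tot = 2.64×10⁻¹⁵ W → 10 log₁₀(P_tot / 10⁻³) = −115.8 dBm

−115.8 dBm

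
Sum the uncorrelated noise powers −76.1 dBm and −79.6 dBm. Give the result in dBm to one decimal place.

Convert to linear, add, convert back:
P₁ = 2.45×10⁻¹¹ W, P₂ = 1.10×10⁻¹¹ W
P_tot = 3.55×10⁻¹¹ W → 10 log₁₀(P_tot / 10⁻³) = −74.5 dBm

−74.5 dBm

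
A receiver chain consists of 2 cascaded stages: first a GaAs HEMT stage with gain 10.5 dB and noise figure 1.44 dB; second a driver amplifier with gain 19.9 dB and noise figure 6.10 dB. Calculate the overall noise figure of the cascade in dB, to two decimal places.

Convert to linear (a loss of L dB is a gain of −L dB): F_i = 10^(NF_i/10), G_i = 10^(G_i,dB/10)
  Stage 1: F_1 = 10^(1.44/10) = 1.393, G_1 = 10^(10.5/10) = 11.22
  Stage 2: F_2 = 10^(6.10/10) = 4.074, G_2 = 10^(19.9/10) = 97.72
Friis cascade:
  F = 1.393 + (4.074 − 1)/11.22 = 1.667
NF = 10 log₁₀(1.667) = 2.22 dB

2.22 dB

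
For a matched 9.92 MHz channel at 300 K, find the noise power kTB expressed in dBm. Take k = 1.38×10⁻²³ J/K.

−103.9 dBm

P_n = kTB = 1.38×10⁻²³ × 300 × 9.92×10⁶ = 4.11×10⁻¹⁴ W
In dBm: 10 log₁₀(4.11×10⁻¹⁴ / 10⁻³) = −103.9 dBm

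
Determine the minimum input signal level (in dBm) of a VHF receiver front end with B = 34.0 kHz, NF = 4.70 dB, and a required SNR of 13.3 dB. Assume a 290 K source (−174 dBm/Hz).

−110.7 dBm

Sensitivity = −174 + 10 log₁₀(B) + NF + SNR_min
= −174 + 45.31 + 4.70 + 13.3
= −110.69 dBm → −110.7 dBm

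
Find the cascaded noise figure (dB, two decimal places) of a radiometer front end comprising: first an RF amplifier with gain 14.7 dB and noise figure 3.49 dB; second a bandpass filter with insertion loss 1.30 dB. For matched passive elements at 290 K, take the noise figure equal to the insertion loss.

3.51 dB

Convert to linear (a loss of L dB is a gain of −L dB): F_i = 10^(NF_i/10), G_i = 10^(G_i,dB/10)
  Stage 1: F_1 = 10^(3.49/10) = 2.234, G_1 = 10^(14.7/10) = 29.51
  Stage 2: F_2 = 10^(1.30/10) = 1.349, G_2 = 10^(−1.30/10) = 0.7413
Friis cascade:
  F = 2.234 + (1.349 − 1)/29.51 = 2.245
NF = 10 log₁₀(2.245) = 3.51 dB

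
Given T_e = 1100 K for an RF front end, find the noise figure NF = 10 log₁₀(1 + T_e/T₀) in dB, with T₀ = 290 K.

6.81 dB

F = 1 + T_e/T₀ = 1 + 1100/290 = 4.7931
NF = 10 log₁₀(4.7931) = 6.81 dB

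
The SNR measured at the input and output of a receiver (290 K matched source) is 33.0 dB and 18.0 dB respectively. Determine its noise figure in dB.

15.0 dB

NF (dB) = SNR_in(dB) − SNR_out(dB) when the source is at T₀
NF = 33.0 − 18.0 = 15.0 dB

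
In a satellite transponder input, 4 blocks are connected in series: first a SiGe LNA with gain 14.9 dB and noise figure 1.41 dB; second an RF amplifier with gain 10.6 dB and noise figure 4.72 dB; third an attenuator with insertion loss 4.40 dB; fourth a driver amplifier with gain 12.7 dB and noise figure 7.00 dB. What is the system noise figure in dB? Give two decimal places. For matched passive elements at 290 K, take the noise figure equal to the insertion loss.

Convert to linear (a loss of L dB is a gain of −L dB): F_i = 10^(NF_i/10), G_i = 10^(G_i,dB/10)
  Stage 1: F_1 = 10^(1.41/10) = 1.384, G_1 = 10^(14.9/10) = 30.90
  Stage 2: F_2 = 10^(4.72/10) = 2.965, G_2 = 10^(10.6/10) = 11.48
  Stage 3: F_3 = 10^(4.40/10) = 2.754, G_3 = 10^(−4.40/10) = 0.3631
  Stage 4: F_4 = 10^(7.00/10) = 5.012, G_4 = 10^(12.7/10) = 18.62
Friis cascade:
  F = 1.384 + (2.965 − 1)/30.90 + (2.754 − 1)/354.8 + (5.012 − 1)/128.8 = 1.483
NF = 10 log₁₀(1.483) = 1.71 dB

1.71 dB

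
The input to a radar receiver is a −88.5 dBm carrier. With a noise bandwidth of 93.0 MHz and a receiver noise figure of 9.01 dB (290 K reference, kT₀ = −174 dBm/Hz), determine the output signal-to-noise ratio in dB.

−3.2 dB

Noise floor: N = −174 + 10 log₁₀(B) + NF
10 log₁₀(9.30×10⁷) = 79.68 dB
N = −174 + 79.68 + 9.01 = −85.31 dBm
SNR = P_sig − N = −88.5 − (−85.31) = −3.19 dB → −3.2 dB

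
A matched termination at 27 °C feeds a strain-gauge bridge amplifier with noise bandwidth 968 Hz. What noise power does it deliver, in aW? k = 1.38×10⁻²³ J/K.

T = 27 °C + 273.15 = 300.15 K
P_n = kTB = 1.38×10⁻²³ × 300.15 × 9.68×10² = 4.01×10⁻¹⁸ W = 4.01 aW

4.01 aW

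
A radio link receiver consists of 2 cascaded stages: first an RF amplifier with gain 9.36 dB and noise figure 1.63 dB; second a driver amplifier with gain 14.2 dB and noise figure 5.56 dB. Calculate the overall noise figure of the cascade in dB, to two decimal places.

2.45 dB

Convert to linear (a loss of L dB is a gain of −L dB): F_i = 10^(NF_i/10), G_i = 10^(G_i,dB/10)
  Stage 1: F_1 = 10^(1.63/10) = 1.455, G_1 = 10^(9.36/10) = 8.630
  Stage 2: F_2 = 10^(5.56/10) = 3.597, G_2 = 10^(14.2/10) = 26.30
Friis cascade:
  F = 1.455 + (3.597 − 1)/8.630 = 1.756
NF = 10 log₁₀(1.756) = 2.45 dB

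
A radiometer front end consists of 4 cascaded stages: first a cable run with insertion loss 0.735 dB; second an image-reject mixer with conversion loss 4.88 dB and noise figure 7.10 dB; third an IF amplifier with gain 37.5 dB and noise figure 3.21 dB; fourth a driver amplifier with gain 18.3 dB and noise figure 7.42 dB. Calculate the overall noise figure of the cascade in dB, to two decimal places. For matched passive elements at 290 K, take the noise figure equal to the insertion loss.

10.03 dB

Convert to linear (a loss of L dB is a gain of −L dB): F_i = 10^(NF_i/10), G_i = 10^(G_i,dB/10)
  Stage 1: F_1 = 10^(0.735/10) = 1.184, G_1 = 10^(−0.735/10) = 0.8443
  Stage 2: F_2 = 10^(7.10/10) = 5.129, G_2 = 10^(−4.88/10) = 0.3251
  Stage 3: F_3 = 10^(3.21/10) = 2.094, G_3 = 10^(37.5/10) = 5623
  Stage 4: F_4 = 10^(7.42/10) = 5.521, G_4 = 10^(18.3/10) = 67.61
Friis cascade:
  F = 1.184 + (5.129 − 1)/0.8443 + (2.094 − 1)/0.2745 + (5.521 − 1)/1543 = 10.06
NF = 10 log₁₀(10.06) = 10.03 dB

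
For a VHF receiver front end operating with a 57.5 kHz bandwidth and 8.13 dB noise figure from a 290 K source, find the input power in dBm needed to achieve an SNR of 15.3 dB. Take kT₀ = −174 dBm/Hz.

Sensitivity = −174 + 10 log₁₀(B) + NF + SNR_min
= −174 + 47.6 + 8.13 + 15.3
= −102.97 dBm → −103.0 dBm

−103.0 dBm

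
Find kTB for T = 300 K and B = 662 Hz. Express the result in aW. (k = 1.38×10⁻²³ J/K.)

2.74 aW

P_n = kTB = 1.38×10⁻²³ × 300 × 6.62×10² = 2.74×10⁻¹⁸ W = 2.74 aW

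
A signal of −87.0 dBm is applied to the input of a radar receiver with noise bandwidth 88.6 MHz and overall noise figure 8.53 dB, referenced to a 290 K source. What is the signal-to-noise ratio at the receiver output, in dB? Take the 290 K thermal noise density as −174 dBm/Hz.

Noise floor: N = −174 + 10 log₁₀(B) + NF
10 log₁₀(8.86×10⁷) = 79.47 dB
N = −174 + 79.47 + 8.53 = −86.00 dBm
SNR = P_sig − N = −87.0 − (−86.00) = −1.00 dB → −1.0 dB

−1.0 dB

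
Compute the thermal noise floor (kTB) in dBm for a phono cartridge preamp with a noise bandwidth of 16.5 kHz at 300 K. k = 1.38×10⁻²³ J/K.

P_n = kTB = 1.38×10⁻²³ × 300 × 1.65×10⁴ = 6.83×10⁻¹⁷ W
In dBm: 10 log₁₀(6.83×10⁻¹⁷ / 10⁻³) = −131.7 dBm

−131.7 dBm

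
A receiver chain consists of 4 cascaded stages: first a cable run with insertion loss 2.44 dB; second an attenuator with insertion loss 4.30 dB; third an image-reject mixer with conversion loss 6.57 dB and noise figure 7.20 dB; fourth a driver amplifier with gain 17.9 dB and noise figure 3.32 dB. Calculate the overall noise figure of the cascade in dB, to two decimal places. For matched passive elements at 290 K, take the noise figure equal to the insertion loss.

16.93 dB

Convert to linear (a loss of L dB is a gain of −L dB): F_i = 10^(NF_i/10), G_i = 10^(G_i,dB/10)
  Stage 1: F_1 = 10^(2.44/10) = 1.754, G_1 = 10^(−2.44/10) = 0.5702
  Stage 2: F_2 = 10^(4.30/10) = 2.692, G_2 = 10^(−4.30/10) = 0.3715
  Stage 3: F_3 = 10^(7.20/10) = 5.248, G_3 = 10^(−6.57/10) = 0.2203
  Stage 4: F_4 = 10^(3.32/10) = 2.148, G_4 = 10^(17.9/10) = 61.66
Friis cascade:
  F = 1.754 + (2.692 − 1)/0.5702 + (5.248 − 1)/0.2118 + (2.148 − 1)/0.04667 = 49.37
NF = 10 log₁₀(49.37) = 16.93 dB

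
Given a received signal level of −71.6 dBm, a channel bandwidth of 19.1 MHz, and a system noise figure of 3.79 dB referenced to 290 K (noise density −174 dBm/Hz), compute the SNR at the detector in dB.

25.8 dB

Noise floor: N = −174 + 10 log₁₀(B) + NF
10 log₁₀(1.91×10⁷) = 72.81 dB
N = −174 + 72.81 + 3.79 = −97.40 dBm
SNR = P_sig − N = −71.6 − (−97.40) = 25.80 dB → 25.8 dB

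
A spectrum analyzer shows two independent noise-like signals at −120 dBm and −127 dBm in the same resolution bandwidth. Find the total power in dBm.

−119.2 dBm

Convert to linear, add, convert back:
P₁ = 1.00×10⁻¹⁵ W, P₂ = 2.00×10⁻¹⁶ W
P_tot = 1.20×10⁻¹⁵ W → 10 log₁₀(P_tot / 10⁻³) = −119.2 dBm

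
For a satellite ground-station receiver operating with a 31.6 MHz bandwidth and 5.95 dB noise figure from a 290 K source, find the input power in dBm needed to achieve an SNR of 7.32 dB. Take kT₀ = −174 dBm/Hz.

−85.7 dBm

Sensitivity = −174 + 10 log₁₀(B) + NF + SNR_min
= −174 + 75 + 5.95 + 7.32
= −85.73 dBm → −85.7 dBm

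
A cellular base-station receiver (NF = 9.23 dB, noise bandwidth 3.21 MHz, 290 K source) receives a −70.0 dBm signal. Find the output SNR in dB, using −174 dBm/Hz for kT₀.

29.7 dB

Noise floor: N = −174 + 10 log₁₀(B) + NF
10 log₁₀(3.21×10⁶) = 65.07 dB
N = −174 + 65.07 + 9.23 = −99.70 dBm
SNR = P_sig − N = −70.0 − (−99.70) = 29.70 dB → 29.7 dB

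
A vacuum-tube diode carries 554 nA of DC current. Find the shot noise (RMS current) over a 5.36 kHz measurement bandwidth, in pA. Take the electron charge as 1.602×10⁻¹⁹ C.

30.8 pA

I_n = √(2qI·B)
2qI·B = 2 × 1.602×10⁻¹⁹ × 5.54×10⁻⁷ × 5.36×10³ = 9.51×10⁻²² A²
I_n = √(9.51×10⁻²²) = 3.08×10⁻¹¹ A = 30.8 pA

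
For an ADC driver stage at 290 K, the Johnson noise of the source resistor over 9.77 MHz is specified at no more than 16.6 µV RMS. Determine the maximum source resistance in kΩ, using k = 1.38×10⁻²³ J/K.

1.76 kΩ

Johnson–Nyquist: V_n = √(4kTRB) ⇒ R = V_n² / (4kTB)
4kTB = 4 × 1.38×10⁻²³ × 290 × 9.77×10⁶ = 1.56×10⁻¹³
R = (1.66×10⁻⁵)² / 1.56×10⁻¹³ = 1.76×10³ Ω = 1.76 kΩ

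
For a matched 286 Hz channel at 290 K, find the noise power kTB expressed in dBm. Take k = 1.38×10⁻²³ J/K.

−149.4 dBm

P_n = kTB = 1.38×10⁻²³ × 290 × 2.86×10² = 1.14×10⁻¹⁸ W
In dBm: 10 log₁₀(1.14×10⁻¹⁸ / 10⁻³) = −149.4 dBm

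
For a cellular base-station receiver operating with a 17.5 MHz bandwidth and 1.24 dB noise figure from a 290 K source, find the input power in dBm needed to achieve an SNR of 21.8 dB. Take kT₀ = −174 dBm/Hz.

−78.5 dBm

Sensitivity = −174 + 10 log₁₀(B) + NF + SNR_min
= −174 + 72.43 + 1.24 + 21.8
= −78.53 dBm → −78.5 dBm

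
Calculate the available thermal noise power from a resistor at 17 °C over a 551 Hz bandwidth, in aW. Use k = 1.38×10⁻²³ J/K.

T = 17 °C + 273.15 = 290.15 K
P_n = kTB = 1.38×10⁻²³ × 290.15 × 5.51×10² = 2.21×10⁻¹⁸ W = 2.21 aW

2.21 aW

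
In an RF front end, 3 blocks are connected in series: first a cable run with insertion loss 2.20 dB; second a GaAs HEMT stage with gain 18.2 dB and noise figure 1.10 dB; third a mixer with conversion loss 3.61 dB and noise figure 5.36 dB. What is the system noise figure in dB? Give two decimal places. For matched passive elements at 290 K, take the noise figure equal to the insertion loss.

3.42 dB

Convert to linear (a loss of L dB is a gain of −L dB): F_i = 10^(NF_i/10), G_i = 10^(G_i,dB/10)
  Stage 1: F_1 = 10^(2.20/10) = 1.660, G_1 = 10^(−2.20/10) = 0.6026
  Stage 2: F_2 = 10^(1.10/10) = 1.288, G_2 = 10^(18.2/10) = 66.07
  Stage 3: F_3 = 10^(5.36/10) = 3.436, G_3 = 10^(−3.61/10) = 0.4355
Friis cascade:
  F = 1.660 + (1.288 − 1)/0.6026 + (3.436 − 1)/39.81 = 2.199
NF = 10 log₁₀(2.199) = 3.42 dB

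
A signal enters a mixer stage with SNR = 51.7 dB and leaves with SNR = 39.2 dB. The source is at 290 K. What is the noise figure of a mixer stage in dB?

12.5 dB

NF (dB) = SNR_in(dB) − SNR_out(dB) when the source is at T₀
NF = 51.7 − 39.2 = 12.5 dB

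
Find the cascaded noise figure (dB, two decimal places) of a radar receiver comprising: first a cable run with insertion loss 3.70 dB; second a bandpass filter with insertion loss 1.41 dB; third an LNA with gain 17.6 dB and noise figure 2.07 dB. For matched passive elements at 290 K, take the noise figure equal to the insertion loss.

Convert to linear (a loss of L dB is a gain of −L dB): F_i = 10^(NF_i/10), G_i = 10^(G_i,dB/10)
  Stage 1: F_1 = 10^(3.70/10) = 2.344, G_1 = 10^(−3.70/10) = 0.4266
  Stage 2: F_2 = 10^(1.41/10) = 1.384, G_2 = 10^(−1.41/10) = 0.7228
  Stage 3: F_3 = 10^(2.07/10) = 1.611, G_3 = 10^(17.6/10) = 57.54
Friis cascade:
  F = 2.344 + (1.384 − 1)/0.4266 + (1.611 − 1)/0.3083 = 5.224
NF = 10 log₁₀(5.224) = 7.18 dB

7.18 dB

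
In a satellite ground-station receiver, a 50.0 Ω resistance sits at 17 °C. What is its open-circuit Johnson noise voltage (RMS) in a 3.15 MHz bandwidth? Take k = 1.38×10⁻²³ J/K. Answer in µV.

T = 17 °C + 273.15 = 290.15 K
V_n = √(4kTRB)
4kTRB = 4 × 1.38×10⁻²³ × 290.15 × 5.00×10¹ × 3.15×10⁶ = 2.52×10⁻¹² V²
V_n = √(2.52×10⁻¹²) = 1.59×10⁻⁶ V = 1.59 µV

1.59 µV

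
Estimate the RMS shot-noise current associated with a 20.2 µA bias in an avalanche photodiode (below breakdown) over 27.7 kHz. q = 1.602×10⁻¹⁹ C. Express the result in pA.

I_n = √(2qI·B)
2qI·B = 2 × 1.602×10⁻¹⁹ × 2.02×10⁻⁵ × 2.77×10⁴ = 1.79×10⁻¹⁹ A²
I_n = √(1.79×10⁻¹⁹) = 4.23×10⁻¹⁰ A = 423 pA

423 pA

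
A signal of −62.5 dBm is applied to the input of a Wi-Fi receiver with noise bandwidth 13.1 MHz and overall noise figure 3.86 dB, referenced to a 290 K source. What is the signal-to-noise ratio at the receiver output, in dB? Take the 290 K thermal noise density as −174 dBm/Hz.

Noise floor: N = −174 + 10 log₁₀(B) + NF
10 log₁₀(1.31×10⁷) = 71.17 dB
N = −174 + 71.17 + 3.86 = −98.97 dBm
SNR = P_sig − N = −62.5 − (−98.97) = 36.47 dB → 36.5 dB

36.5 dB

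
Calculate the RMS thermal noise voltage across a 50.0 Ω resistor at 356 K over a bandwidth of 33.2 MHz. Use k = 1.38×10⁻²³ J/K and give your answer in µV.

5.71 µV

V_n = √(4kTRB)
4kTRB = 4 × 1.38×10⁻²³ × 356 × 5.00×10¹ × 3.32×10⁷ = 3.26×10⁻¹¹ V²
V_n = √(3.26×10⁻¹¹) = 5.71×10⁻⁶ V = 5.71 µV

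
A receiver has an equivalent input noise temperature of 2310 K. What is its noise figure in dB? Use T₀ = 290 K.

9.53 dB

F = 1 + T_e/T₀ = 1 + 2310/290 = 8.96552
NF = 10 log₁₀(8.96552) = 9.53 dB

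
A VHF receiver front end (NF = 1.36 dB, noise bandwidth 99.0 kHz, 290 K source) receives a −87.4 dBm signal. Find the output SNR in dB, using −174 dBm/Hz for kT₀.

35.3 dB

Noise floor: N = −174 + 10 log₁₀(B) + NF
10 log₁₀(9.90×10⁴) = 49.96 dB
N = −174 + 49.96 + 1.36 = −122.68 dBm
SNR = P_sig − N = −87.4 − (−122.68) = 35.28 dB → 35.3 dB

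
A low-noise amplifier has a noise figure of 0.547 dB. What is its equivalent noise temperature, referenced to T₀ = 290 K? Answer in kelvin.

38.9 K

F = 10^(0.547/10) = 1.13423
T_e = (F − 1)·T₀ = (1.13423 − 1) × 290 = 38.9 K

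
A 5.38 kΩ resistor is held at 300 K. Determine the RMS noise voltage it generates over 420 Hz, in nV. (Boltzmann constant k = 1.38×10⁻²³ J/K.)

193 nV

V_n = √(4kTRB)
4kTRB = 4 × 1.38×10⁻²³ × 300 × 5.38×10³ × 4.20×10² = 3.74×10⁻¹⁴ V²
V_n = √(3.74×10⁻¹⁴) = 1.93×10⁻⁷ V = 193 nV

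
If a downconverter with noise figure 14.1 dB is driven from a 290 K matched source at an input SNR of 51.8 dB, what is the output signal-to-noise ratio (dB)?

37.7 dB

By definition F = SNR_in/SNR_out, so in dB: SNR_out = SNR_in − NF
SNR_out = 51.8 − 14.1 = 37.7 dB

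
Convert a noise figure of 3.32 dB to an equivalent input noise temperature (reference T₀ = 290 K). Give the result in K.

F = 10^(3.32/10) = 2.14783
T_e = (F − 1)·T₀ = (2.14783 − 1) × 290 = 333 K

333 K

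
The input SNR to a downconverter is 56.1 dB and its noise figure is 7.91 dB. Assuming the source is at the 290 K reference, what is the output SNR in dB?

48.19 dB

By definition F = SNR_in/SNR_out, so in dB: SNR_out = SNR_in − NF
SNR_out = 56.1 − 7.91 = 48.19 dB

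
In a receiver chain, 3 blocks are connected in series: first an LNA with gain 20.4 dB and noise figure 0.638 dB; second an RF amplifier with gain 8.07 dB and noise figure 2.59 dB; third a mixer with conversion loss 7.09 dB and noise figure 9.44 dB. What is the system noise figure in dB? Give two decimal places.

Convert to linear (a loss of L dB is a gain of −L dB): F_i = 10^(NF_i/10), G_i = 10^(G_i,dB/10)
  Stage 1: F_1 = 10^(0.638/10) = 1.158, G_1 = 10^(20.4/10) = 109.6
  Stage 2: F_2 = 10^(2.59/10) = 1.816, G_2 = 10^(8.07/10) = 6.412
  Stage 3: F_3 = 10^(9.44/10) = 8.790, G_3 = 10^(−7.09/10) = 0.1954
Friis cascade:
  F = 1.158 + (1.816 − 1)/109.6 + (8.790 − 1)/703.1 = 1.177
NF = 10 log₁₀(1.177) = 0.71 dB

0.71 dB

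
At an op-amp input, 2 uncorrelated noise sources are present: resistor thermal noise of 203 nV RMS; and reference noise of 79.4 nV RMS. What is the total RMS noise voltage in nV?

218 nV

Uncorrelated sources add in power (mean-square): V_tot = √(ΣV_i²)
V_tot = √[(2.03×10⁻⁷)² + (7.94×10⁻⁸)²] = 2.18×10⁻⁷ V = 218 nV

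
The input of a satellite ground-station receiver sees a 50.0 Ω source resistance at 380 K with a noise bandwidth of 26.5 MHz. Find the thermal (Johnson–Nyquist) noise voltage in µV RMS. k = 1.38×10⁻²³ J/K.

5.27 µV

V_n = √(4kTRB)
4kTRB = 4 × 1.38×10⁻²³ × 380 × 5.00×10¹ × 2.65×10⁷ = 2.78×10⁻¹¹ V²
V_n = √(2.78×10⁻¹¹) = 5.27×10⁻⁶ V = 5.27 µV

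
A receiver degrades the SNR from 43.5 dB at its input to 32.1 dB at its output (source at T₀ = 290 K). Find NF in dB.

11.4 dB

NF (dB) = SNR_in(dB) − SNR_out(dB) when the source is at T₀
NF = 43.5 − 32.1 = 11.4 dB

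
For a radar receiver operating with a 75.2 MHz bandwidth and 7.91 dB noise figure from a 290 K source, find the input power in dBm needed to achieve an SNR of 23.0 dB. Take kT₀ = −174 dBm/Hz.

Sensitivity = −174 + 10 log₁₀(B) + NF + SNR_min
= −174 + 78.76 + 7.91 + 23.0
= −64.33 dBm → −64.3 dBm

−64.3 dBm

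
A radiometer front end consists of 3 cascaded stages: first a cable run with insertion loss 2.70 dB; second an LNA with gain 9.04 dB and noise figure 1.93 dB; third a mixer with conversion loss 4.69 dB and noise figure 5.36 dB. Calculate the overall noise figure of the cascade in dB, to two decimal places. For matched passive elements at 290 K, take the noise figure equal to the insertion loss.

Convert to linear (a loss of L dB is a gain of −L dB): F_i = 10^(NF_i/10), G_i = 10^(G_i,dB/10)
  Stage 1: F_1 = 10^(2.70/10) = 1.862, G_1 = 10^(−2.70/10) = 0.5370
  Stage 2: F_2 = 10^(1.93/10) = 1.560, G_2 = 10^(9.04/10) = 8.017
  Stage 3: F_3 = 10^(5.36/10) = 3.436, G_3 = 10^(−4.69/10) = 0.3396
Friis cascade:
  F = 1.862 + (1.560 − 1)/0.5370 + (3.436 − 1)/4.305 = 3.470
NF = 10 log₁₀(3.470) = 5.40 dB

5.40 dB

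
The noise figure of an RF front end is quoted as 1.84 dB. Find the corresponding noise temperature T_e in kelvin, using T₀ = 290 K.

153 K

F = 10^(1.84/10) = 1.52757
T_e = (F − 1)·T₀ = (1.52757 − 1) × 290 = 153 K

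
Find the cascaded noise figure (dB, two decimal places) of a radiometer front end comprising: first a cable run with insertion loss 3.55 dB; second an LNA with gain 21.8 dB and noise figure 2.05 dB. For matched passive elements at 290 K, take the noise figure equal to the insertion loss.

5.60 dB

Convert to linear (a loss of L dB is a gain of −L dB): F_i = 10^(NF_i/10), G_i = 10^(G_i,dB/10)
  Stage 1: F_1 = 10^(3.55/10) = 2.265, G_1 = 10^(−3.55/10) = 0.4416
  Stage 2: F_2 = 10^(2.05/10) = 1.603, G_2 = 10^(21.8/10) = 151.4
Friis cascade:
  F = 2.265 + (1.603 − 1)/0.4416 = 3.631
NF = 10 log₁₀(3.631) = 5.60 dB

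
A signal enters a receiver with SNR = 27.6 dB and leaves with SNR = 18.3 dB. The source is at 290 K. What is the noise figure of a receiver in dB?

NF (dB) = SNR_in(dB) − SNR_out(dB) when the source is at T₀
NF = 27.6 − 18.3 = 9.3 dB

9.3 dB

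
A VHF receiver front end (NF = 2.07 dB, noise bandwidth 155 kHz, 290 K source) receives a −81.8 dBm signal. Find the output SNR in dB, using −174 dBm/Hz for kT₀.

Noise floor: N = −174 + 10 log₁₀(B) + NF
10 log₁₀(1.55×10⁵) = 51.9 dB
N = −174 + 51.9 + 2.07 = −120.03 dBm
SNR = P_sig − N = −81.8 − (−120.03) = 38.23 dB → 38.2 dB

38.2 dB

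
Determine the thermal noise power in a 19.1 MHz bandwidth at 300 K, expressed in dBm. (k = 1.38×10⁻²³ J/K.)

P_n = kTB = 1.38×10⁻²³ × 300 × 1.91×10⁷ = 7.91×10⁻¹⁴ W
In dBm: 10 log₁₀(7.91×10⁻¹⁴ / 10⁻³) = −101.0 dBm

−101.0 dBm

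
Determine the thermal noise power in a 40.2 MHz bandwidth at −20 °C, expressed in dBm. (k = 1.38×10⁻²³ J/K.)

−98.5 dBm

T = −20 °C + 273.15 = 253.15 K
P_n = kTB = 1.38×10⁻²³ × 253.15 × 4.02×10⁷ = 1.40×10⁻¹³ W
In dBm: 10 log₁₀(1.40×10⁻¹³ / 10⁻³) = −98.5 dBm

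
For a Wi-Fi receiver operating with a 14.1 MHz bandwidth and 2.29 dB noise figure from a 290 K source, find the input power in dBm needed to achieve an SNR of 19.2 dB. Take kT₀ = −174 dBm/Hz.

−81.0 dBm

Sensitivity = −174 + 10 log₁₀(B) + NF + SNR_min
= −174 + 71.49 + 2.29 + 19.2
= −81.02 dBm → −81.0 dBm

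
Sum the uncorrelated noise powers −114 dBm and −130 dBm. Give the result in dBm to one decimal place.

Convert to linear, add, convert back:
P₁ = 3.98×10⁻¹⁵ W, P₂ = 1.00×10⁻¹⁶ W
P_tot = 4.08×10⁻¹⁵ W → 10 log₁₀(P_tot / 10⁻³) = −113.9 dBm

−113.9 dBm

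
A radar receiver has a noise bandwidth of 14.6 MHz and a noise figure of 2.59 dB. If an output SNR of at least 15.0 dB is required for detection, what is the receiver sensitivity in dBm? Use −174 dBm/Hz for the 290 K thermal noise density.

−84.8 dBm

Sensitivity = −174 + 10 log₁₀(B) + NF + SNR_min
= −174 + 71.64 + 2.59 + 15.0
= −84.77 dBm → −84.8 dBm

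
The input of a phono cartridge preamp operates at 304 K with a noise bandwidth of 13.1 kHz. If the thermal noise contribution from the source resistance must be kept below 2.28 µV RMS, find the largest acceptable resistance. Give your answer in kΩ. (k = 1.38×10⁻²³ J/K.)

Johnson–Nyquist: V_n = √(4kTRB) ⇒ R = V_n² / (4kTB)
4kTB = 4 × 1.38×10⁻²³ × 304 × 1.31×10⁴ = 2.20×10⁻¹⁶
R = (2.28×10⁻⁶)² / 2.20×10⁻¹⁶ = 2.36×10⁴ Ω = 23.6 kΩ

23.6 kΩ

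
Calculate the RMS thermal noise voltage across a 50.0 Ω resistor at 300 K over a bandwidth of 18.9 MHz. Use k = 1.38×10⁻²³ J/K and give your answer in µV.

V_n = √(4kTRB)
4kTRB = 4 × 1.38×10⁻²³ × 300 × 5.00×10¹ × 1.89×10⁷ = 1.56×10⁻¹¹ V²
V_n = √(1.56×10⁻¹¹) = 3.96×10⁻⁶ V = 3.96 µV

3.96 µV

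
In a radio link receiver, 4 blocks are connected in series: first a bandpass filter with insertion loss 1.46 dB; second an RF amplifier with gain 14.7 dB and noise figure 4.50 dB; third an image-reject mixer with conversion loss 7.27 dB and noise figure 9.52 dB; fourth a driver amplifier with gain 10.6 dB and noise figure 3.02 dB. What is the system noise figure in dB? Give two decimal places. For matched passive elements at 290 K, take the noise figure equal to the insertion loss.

Convert to linear (a loss of L dB is a gain of −L dB): F_i = 10^(NF_i/10), G_i = 10^(G_i,dB/10)
  Stage 1: F_1 = 10^(1.46/10) = 1.400, G_1 = 10^(−1.46/10) = 0.7145
  Stage 2: F_2 = 10^(4.50/10) = 2.818, G_2 = 10^(14.7/10) = 29.51
  Stage 3: F_3 = 10^(9.52/10) = 8.954, G_3 = 10^(−7.27/10) = 0.1875
  Stage 4: F_4 = 10^(3.02/10) = 2.004, G_4 = 10^(10.6/10) = 11.48
Friis cascade:
  F = 1.400 + (2.818 − 1)/0.7145 + (8.954 − 1)/21.09 + (2.004 − 1)/3.954 = 4.576
NF = 10 log₁₀(4.576) = 6.60 dB

6.60 dB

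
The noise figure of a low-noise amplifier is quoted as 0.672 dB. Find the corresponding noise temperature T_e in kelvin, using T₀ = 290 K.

48.5 K

F = 10^(0.672/10) = 1.16735
T_e = (F − 1)·T₀ = (1.16735 − 1) × 290 = 48.5 K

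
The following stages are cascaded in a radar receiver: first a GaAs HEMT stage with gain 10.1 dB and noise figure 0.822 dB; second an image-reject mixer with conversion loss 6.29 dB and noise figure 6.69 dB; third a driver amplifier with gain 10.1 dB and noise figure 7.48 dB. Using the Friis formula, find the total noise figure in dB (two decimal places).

5.41 dB

Convert to linear (a loss of L dB is a gain of −L dB): F_i = 10^(NF_i/10), G_i = 10^(G_i,dB/10)
  Stage 1: F_1 = 10^(0.822/10) = 1.208, G_1 = 10^(10.1/10) = 10.23
  Stage 2: F_2 = 10^(6.69/10) = 4.667, G_2 = 10^(−6.29/10) = 0.2350
  Stage 3: F_3 = 10^(7.48/10) = 5.598, G_3 = 10^(10.1/10) = 10.23
Friis cascade:
  F = 1.208 + (4.667 − 1)/10.23 + (5.598 − 1)/2.404 = 3.479
NF = 10 log₁₀(3.479) = 5.41 dB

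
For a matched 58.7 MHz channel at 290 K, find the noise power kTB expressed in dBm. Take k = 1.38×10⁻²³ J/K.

P_n = kTB = 1.38×10⁻²³ × 290 × 5.87×10⁷ = 2.35×10⁻¹³ W
In dBm: 10 log₁₀(2.35×10⁻¹³ / 10⁻³) = −96.3 dBm

−96.3 dBm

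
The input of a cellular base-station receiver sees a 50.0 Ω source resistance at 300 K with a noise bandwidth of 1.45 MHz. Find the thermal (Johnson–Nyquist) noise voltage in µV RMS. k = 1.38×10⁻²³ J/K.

1.10 µV

V_n = √(4kTRB)
4kTRB = 4 × 1.38×10⁻²³ × 300 × 5.00×10¹ × 1.45×10⁶ = 1.20×10⁻¹² V²
V_n = √(1.20×10⁻¹²) = 1.10×10⁻⁶ V = 1.10 µV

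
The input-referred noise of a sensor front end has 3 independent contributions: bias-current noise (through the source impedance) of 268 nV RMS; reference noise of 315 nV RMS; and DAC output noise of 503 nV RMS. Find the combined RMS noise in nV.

651 nV

Uncorrelated sources add in power (mean-square): V_tot = √(ΣV_i²)
V_tot = √[(2.68×10⁻⁷)² + (3.15×10⁻⁷)² + (5.03×10⁻⁷)²] = 6.51×10⁻⁷ V = 651 nV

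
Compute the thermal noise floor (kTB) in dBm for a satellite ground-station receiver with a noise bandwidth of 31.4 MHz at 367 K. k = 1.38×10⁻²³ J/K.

−98.0 dBm

P_n = kTB = 1.38×10⁻²³ × 367 × 3.14×10⁷ = 1.59×10⁻¹³ W
In dBm: 10 log₁₀(1.59×10⁻¹³ / 10⁻³) = −98.0 dBm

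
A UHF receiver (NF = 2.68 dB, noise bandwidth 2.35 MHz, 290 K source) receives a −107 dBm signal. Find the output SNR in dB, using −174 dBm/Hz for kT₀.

0.6 dB

Noise floor: N = −174 + 10 log₁₀(B) + NF
10 log₁₀(2.35×10⁶) = 63.71 dB
N = −174 + 63.71 + 2.68 = −107.61 dBm
SNR = P_sig − N = −107 − (−107.61) = 0.61 dB → 0.6 dB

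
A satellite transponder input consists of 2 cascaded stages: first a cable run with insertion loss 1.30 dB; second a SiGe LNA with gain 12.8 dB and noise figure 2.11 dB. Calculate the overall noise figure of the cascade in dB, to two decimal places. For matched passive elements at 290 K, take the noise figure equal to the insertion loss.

3.41 dB

Convert to linear (a loss of L dB is a gain of −L dB): F_i = 10^(NF_i/10), G_i = 10^(G_i,dB/10)
  Stage 1: F_1 = 10^(1.30/10) = 1.349, G_1 = 10^(−1.30/10) = 0.7413
  Stage 2: F_2 = 10^(2.11/10) = 1.626, G_2 = 10^(12.8/10) = 19.05
Friis cascade:
  F = 1.349 + (1.626 − 1)/0.7413 = 2.193
NF = 10 log₁₀(2.193) = 3.41 dB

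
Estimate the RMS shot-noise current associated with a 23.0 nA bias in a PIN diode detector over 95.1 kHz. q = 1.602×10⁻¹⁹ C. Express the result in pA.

I_n = √(2qI·B)
2qI·B = 2 × 1.602×10⁻¹⁹ × 2.30×10⁻⁸ × 9.51×10⁴ = 7.01×10⁻²² A²
I_n = √(7.01×10⁻²²) = 2.65×10⁻¹¹ A = 26.5 pA

26.5 pA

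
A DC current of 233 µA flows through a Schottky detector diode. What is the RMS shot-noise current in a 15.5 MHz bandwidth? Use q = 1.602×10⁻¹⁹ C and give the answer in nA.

34.0 nA

I_n = √(2qI·B)
2qI·B = 2 × 1.602×10⁻¹⁹ × 2.33×10⁻⁴ × 1.55×10⁷ = 1.16×10⁻¹⁵ A²
I_n = √(1.16×10⁻¹⁵) = 3.40×10⁻⁸ A = 34.0 nA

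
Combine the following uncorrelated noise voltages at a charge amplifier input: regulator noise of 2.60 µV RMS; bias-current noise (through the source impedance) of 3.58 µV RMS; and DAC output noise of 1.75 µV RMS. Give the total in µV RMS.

Uncorrelated sources add in power (mean-square): V_tot = √(ΣV_i²)
V_tot = √[(2.60×10⁻⁶)² + (3.58×10⁻⁶)² + (1.75×10⁻⁶)²] = 4.76×10⁻⁶ V = 4.76 µV

4.76 µV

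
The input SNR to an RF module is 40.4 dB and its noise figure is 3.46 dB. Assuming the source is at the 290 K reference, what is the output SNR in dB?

By definition F = SNR_in/SNR_out, so in dB: SNR_out = SNR_in − NF
SNR_out = 40.4 − 3.46 = 36.94 dB

36.94 dB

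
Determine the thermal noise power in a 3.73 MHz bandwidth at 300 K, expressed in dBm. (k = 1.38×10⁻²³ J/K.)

−108.1 dBm

P_n = kTB = 1.38×10⁻²³ × 300 × 3.73×10⁶ = 1.54×10⁻¹⁴ W
In dBm: 10 log₁₀(1.54×10⁻¹⁴ / 10⁻³) = −108.1 dBm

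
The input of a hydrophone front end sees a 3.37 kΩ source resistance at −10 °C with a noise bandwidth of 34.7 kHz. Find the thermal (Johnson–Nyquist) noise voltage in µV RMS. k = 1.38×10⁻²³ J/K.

T = −10 °C + 273.15 = 263.15 K
V_n = √(4kTRB)
4kTRB = 4 × 1.38×10⁻²³ × 263.15 × 3.37×10³ × 3.47×10⁴ = 1.70×10⁻¹² V²
V_n = √(1.70×10⁻¹²) = 1.30×10⁻⁶ V = 1.30 µV

1.30 µV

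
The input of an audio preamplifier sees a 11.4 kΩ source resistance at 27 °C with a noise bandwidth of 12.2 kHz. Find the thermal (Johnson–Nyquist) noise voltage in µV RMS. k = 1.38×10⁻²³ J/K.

T = 27 °C + 273.15 = 300.15 K
V_n = √(4kTRB)
4kTRB = 4 × 1.38×10⁻²³ × 300.15 × 1.14×10⁴ × 1.22×10⁴ = 2.30×10⁻¹² V²
V_n = √(2.30×10⁻¹²) = 1.52×10⁻⁶ V = 1.52 µV

1.52 µV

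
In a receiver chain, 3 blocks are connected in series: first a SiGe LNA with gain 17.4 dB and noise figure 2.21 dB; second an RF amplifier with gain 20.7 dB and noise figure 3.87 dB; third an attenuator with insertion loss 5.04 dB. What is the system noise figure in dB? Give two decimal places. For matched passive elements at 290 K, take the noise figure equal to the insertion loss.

Convert to linear (a loss of L dB is a gain of −L dB): F_i = 10^(NF_i/10), G_i = 10^(G_i,dB/10)
  Stage 1: F_1 = 10^(2.21/10) = 1.663, G_1 = 10^(17.4/10) = 54.95
  Stage 2: F_2 = 10^(3.87/10) = 2.438, G_2 = 10^(20.7/10) = 117.5
  Stage 3: F_3 = 10^(5.04/10) = 3.192, G_3 = 10^(−5.04/10) = 0.3133
Friis cascade:
  F = 1.663 + (2.438 − 1)/54.95 + (3.192 − 1)/6457 = 1.690
NF = 10 log₁₀(1.690) = 2.28 dB

2.28 dB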